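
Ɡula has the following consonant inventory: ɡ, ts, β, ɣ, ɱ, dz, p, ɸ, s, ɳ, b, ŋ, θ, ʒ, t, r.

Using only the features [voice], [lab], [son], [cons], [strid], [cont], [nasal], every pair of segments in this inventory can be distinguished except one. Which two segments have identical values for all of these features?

ɳ, ŋ

On the given features, /ɳ/ and /ŋ/ have an identical profile: [+voice], [−labial], [+sonorant], [+consonantal], [−strident], [−continuant], [+nasal]. No other two segments in the inventory coincide on all 7 features. (They do differ in [coronal] and [dorsal], which are not among the given features.)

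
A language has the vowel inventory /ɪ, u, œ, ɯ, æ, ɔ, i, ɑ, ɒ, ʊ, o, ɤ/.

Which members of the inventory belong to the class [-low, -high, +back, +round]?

First, the [-low] segments are /ɪ, u, œ, ɯ, ɔ, i, ʊ, o, ɤ/.
Among these, [-high] gives /œ, ɔ, o, ɤ/.
Then [+back] gives /ɔ, o, ɤ/.
Intersecting with [+round] leaves /ɔ, o/.

ɔ, o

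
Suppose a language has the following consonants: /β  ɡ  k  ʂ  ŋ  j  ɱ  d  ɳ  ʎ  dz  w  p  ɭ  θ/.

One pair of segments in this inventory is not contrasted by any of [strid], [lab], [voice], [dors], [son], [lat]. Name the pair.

/ŋ/ (velar nasal) and /j/ (palatal glide) are both [-strident], [-labial], [+voice], [+dorsal], [+sonorant], [-lateral], so none of the listed features separates them. (They do differ in [nasal], [continuant] and [back], which are not among the given features.) Every other pair in the inventory differs on at least one listed feature.

ŋ, j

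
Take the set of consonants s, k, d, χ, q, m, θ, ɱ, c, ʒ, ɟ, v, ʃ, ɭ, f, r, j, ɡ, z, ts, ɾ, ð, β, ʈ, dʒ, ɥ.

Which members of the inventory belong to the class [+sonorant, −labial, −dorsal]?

ɭ, r, ɾ

Checking each segment against [+sonorant], [−labial], [−dorsal]: /ɭ/ (retroflex lateral approximant), /r/ (alveolar trill), /ɾ/ (alveolar tap) satisfy every feature; every other segment in the inventory fails at least one.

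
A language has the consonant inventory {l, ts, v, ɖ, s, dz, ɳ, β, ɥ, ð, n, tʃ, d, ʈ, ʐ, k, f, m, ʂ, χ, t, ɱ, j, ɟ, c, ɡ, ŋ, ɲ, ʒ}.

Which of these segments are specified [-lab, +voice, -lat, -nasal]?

Eliminate segments failing any feature: /l/ is [+lateral]; /ts, s, tʃ, ʈ, k, ʂ, χ, t, c/ are [-voice]; /v, β, ɥ, f, m, ɱ/ are [+labial]; /ɳ, n, ŋ, ɲ/ are [+nasal]. The remaining /ɖ, dz, ð, d, ʐ, j, ɟ, ɡ, ʒ/ satisfy [-labial], [+voice], [-lateral], [-nasal].

ɖ, dz, ð, d, ʐ, j, ɟ, ɡ, ʒ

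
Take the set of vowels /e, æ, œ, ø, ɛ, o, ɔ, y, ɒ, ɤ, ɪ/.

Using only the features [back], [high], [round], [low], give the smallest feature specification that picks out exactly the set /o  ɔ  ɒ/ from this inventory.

Every target segment is [+back], [+round]; each remaining inventory member fails at least one of these. Each conjunct is needed — [+round] alone would also admit /œ, ø, y/; [+back] alone would also admit /ɤ/ — and no other single listed feature has exactly this extension, so two is the minimum.

[+back, +round]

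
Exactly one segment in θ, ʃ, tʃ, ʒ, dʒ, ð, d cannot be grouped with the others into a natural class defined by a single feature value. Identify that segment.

d

/ð, dʒ, tʃ, θ, ʒ, ʃ/ are all [+distributed], but /d/ (voiced alveolar stop) is [−distributed]. No other single segment can be removed to leave a set sharing one feature value that the removed segment lacks, so /d/ is the odd one out.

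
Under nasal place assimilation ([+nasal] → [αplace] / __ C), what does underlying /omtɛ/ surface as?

In /omtɛ/, the nasal /m/ precedes /t/, which is [+coronal]. The nasal assimilates in place, becoming the [+coronal] nasal /n/. The surface form is [ontɛ].

[ontɛ]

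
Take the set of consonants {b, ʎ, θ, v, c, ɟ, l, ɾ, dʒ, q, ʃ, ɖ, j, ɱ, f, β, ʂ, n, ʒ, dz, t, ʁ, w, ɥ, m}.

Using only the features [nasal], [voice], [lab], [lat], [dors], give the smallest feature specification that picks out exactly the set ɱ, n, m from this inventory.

The target set is precisely the extension of [+nasal] in this inventory.

[+nasal]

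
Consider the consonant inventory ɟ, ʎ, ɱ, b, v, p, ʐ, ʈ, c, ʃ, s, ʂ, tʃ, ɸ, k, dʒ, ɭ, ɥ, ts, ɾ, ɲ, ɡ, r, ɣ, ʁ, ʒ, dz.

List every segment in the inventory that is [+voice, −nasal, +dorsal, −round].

ɟ, ʎ, ɡ, ɣ, ʁ

Checking each segment against [+voice], [−nasal], [+dorsal], [−round]: /ɟ/ (voiced palatal stop), /ʎ/ (palatal lateral approximant), /ɡ/ (voiced velar stop), /ɣ/ (voiced velar fricative), /ʁ/ (voiced uvular fricative) satisfy every feature; every other segment in the inventory fails at least one.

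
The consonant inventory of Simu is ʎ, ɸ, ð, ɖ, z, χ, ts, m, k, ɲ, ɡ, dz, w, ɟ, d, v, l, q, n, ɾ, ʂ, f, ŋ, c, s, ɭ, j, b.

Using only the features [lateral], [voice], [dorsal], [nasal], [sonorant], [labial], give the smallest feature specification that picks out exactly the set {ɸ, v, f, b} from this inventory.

/ɸ, v, f, b/ are all [-sonorant], [+labial], and no other segment in the inventory matches both values. Dropping any one of them over-generates: [+labial] alone would also admit /m, w/; [-sonorant] alone would also admit /ð, ɖ, z, χ, …/. No other single listed feature picks out exactly this set either, so fewer than two features will not do.

[-sonorant, +labial]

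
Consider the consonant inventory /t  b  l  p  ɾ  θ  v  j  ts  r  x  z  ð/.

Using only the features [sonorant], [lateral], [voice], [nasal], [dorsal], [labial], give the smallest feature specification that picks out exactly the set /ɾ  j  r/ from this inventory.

The class [+sonorant], [−lateral] has exactly /ɾ, j, r/ as its extension in this inventory. No smaller conjunction from the listed features achieves this: [−lateral] alone would also admit /t, b, p, θ, …/; [+sonorant] alone would also admit /l/; and checking the remaining single features turns up none with this extension.

[+sonorant, −lateral]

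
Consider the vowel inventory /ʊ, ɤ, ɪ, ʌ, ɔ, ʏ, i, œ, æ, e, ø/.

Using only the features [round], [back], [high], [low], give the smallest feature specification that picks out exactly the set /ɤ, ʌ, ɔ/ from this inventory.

Every target segment is [-high], [+back]; each remaining inventory member fails at least one of these. Each conjunct is needed — [+back] alone would also admit /ʊ/; [-high] alone would also admit /œ, æ, e, ø/ — and no other single listed feature has exactly this extension, so two is the minimum.

[-high, +back]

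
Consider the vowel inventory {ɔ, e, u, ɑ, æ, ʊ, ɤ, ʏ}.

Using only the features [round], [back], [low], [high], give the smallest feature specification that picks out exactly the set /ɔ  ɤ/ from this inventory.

Every target segment is [−high], [−low], [+back]; each remaining inventory member fails at least one of these. Each conjunct is needed — [−low, +back] alone would also admit /u, ʊ/; [−high, +back] alone would also admit /ɑ/; [−high, −low] alone would also admit /e/ — and no other combination of two listed features has exactly this extension, so three is the minimum.

[−high, −low, +back]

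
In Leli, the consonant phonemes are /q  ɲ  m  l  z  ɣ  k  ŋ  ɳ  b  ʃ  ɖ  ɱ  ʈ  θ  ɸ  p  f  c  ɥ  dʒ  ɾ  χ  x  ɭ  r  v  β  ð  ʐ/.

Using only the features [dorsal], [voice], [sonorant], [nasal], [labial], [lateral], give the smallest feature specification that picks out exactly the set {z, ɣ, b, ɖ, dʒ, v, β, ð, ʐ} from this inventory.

The class [−sonorant], [+voice] has exactly /z, ɣ, b, ɖ, dʒ, v, β, ð, ʐ/ as its extension in this inventory. No smaller conjunction from the listed features achieves this: [+voice] alone would also admit /ɲ, m, l, ŋ, …/; [−sonorant] alone would also admit /q, k, ʃ, ʈ, …/; and checking the remaining single features turns up none with this extension.

[−sonorant, +voice]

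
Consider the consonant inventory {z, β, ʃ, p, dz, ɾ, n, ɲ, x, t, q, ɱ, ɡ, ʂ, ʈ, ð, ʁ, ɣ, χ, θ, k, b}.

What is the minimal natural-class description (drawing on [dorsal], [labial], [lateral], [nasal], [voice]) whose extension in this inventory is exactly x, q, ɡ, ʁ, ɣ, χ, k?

[-nasal, +dorsal]

Every target segment is [-nasal], [+dorsal]; each remaining inventory member fails at least one of these. Each conjunct is needed — [+dorsal] alone would also admit /ɲ/; [-nasal] alone would also admit /z, β, ʃ, p, …/ — and no other single listed feature has exactly this extension, so two is the minimum.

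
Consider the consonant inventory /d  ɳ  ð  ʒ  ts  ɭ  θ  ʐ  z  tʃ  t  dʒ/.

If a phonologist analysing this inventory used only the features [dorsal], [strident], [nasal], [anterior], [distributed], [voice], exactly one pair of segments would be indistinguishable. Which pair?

On the given features, /dʒ/ and /ʒ/ have an identical profile: [−dorsal], [+strident], [−nasal], [−anterior], [+distributed], [+voice]. No other two segments in the inventory coincide on all 6 features. (They do differ in [continuant], which is not among the given features.)

dʒ, ʒ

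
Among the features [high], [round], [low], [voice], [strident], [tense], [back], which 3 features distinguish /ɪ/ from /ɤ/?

The two segments share [−round], [−low], [+voice], [−strident]. The only features from the list on which they differ: /ɪ/ is [+high] while /ɤ/ is [−high]; /ɪ/ is [−back] while /ɤ/ is [+back]; /ɪ/ is [−tense] while /ɤ/ is [+tense].

[high], [back], [tense]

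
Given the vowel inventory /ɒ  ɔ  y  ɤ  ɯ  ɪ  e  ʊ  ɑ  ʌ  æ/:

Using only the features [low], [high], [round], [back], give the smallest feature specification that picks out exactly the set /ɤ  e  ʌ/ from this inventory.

The class [-high], [-low], [-round] has exactly /ɤ, e, ʌ/ as its extension in this inventory. No smaller conjunction from the listed features achieves this: [-low, -round] alone would also admit /ɯ, ɪ/; [-high, -round] alone would also admit /ɑ, æ/; [-high, -low] alone would also admit /ɔ/; and checking the remaining two-feature bundles turns up none with this extension.

[-high, -low, -round]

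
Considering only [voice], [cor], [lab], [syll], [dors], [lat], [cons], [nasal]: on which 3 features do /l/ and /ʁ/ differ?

/l/ (alveolar lateral approximant) and /ʁ/ (voiced uvular fricative) agree on [+voice], [−labial], [−syllabic], [+consonantal], [−nasal]. They differ on [lateral] (/l/ [+], /ʁ/ [−]), [coronal] (/l/ [+], /ʁ/ [−]), [dorsal] (/l/ [−], /ʁ/ [+]).

[lateral], [coronal], [dorsal]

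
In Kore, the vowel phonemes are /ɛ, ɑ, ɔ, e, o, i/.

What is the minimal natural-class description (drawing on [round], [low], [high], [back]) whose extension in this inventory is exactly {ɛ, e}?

[−high, −back]

/ɛ, e/ are all [−high], [−back], and no other segment in the inventory matches both values. Dropping any one of them over-generates: [−back] alone would also admit /i/; [−high] alone would also admit /ɑ, ɔ, o/. No other single listed feature picks out exactly this set either, so fewer than two features will not do.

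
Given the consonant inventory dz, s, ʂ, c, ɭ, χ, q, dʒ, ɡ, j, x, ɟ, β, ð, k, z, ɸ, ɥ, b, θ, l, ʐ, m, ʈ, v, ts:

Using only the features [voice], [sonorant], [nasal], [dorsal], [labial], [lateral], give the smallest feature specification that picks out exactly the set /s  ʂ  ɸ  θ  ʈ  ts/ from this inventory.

/s, ʂ, ɸ, θ, ʈ, ts/ are all [-voice], [-dorsal], and no other segment in the inventory matches both values. Dropping any one of them over-generates: [-dorsal] alone would also admit /dz, ɭ, dʒ, β, …/; [-voice] alone would also admit /c, χ, q, x, …/. No other single listed feature picks out exactly this set either, so fewer than two features will not do.

[-voice, -dorsal]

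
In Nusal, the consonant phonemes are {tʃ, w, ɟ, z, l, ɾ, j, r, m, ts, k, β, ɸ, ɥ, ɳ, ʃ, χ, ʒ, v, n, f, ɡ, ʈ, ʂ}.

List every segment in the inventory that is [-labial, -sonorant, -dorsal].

Checking each segment against [-labial], [-sonorant], [-dorsal]: /tʃ/ (voiceless postalveolar affricate), /z/ (voiced alveolar fricative), /ts/ (voiceless alveolar affricate), /ʃ/ (voiceless postalveolar fricative), /ʒ/ (voiced postalveolar fricative), /ʈ/ (voiceless retroflex stop), among others, satisfy every feature; every other segment in the inventory fails at least one.

tʃ, z, ts, ʃ, ʒ, ʈ, ʂ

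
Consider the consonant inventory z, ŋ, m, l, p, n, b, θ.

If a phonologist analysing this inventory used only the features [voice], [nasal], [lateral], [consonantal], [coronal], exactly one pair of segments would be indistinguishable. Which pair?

Both /m/ and /ŋ/ are [+voice], [+nasal], [−lateral], [+consonantal], [−coronal]. Since the list omits [labial] and [dorsal] — which do distinguish the bilabial nasal from the velar nasal — this pair collapses; all other pairs remain distinct.

m, ŋ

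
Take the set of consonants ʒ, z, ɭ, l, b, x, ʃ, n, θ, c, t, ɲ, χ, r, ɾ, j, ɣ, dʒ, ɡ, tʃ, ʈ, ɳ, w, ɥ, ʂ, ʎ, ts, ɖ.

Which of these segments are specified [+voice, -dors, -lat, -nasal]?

Eliminate segments failing any feature: /ɭ, l/ are [+lateral]; /x, ʃ, θ, c, t, χ, tʃ, ʈ, ʂ, ts/ are [-voice]; /n, ɳ/ are [+nasal]; /ɲ, j, ɣ, ɡ, w, ɥ, ʎ/ are [+dorsal]. The remaining /ʒ, z, b, r, ɾ, dʒ, ɖ/ satisfy [+voice], [-dorsal], [-lateral], [-nasal].

ʒ, z, b, r, ɾ, dʒ, ɖ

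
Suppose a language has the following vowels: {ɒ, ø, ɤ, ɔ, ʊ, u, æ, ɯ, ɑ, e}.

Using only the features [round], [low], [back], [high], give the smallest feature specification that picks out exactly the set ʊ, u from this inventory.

/ʊ, u/ are all [+high], [+round], and no other segment in the inventory matches both values. Dropping any one of them over-generates: [+round] alone would also admit /ɒ, ø, ɔ/; [+high] alone would also admit /ɯ/. No other single listed feature picks out exactly this set either, so fewer than two features will not do.

[+high, +round]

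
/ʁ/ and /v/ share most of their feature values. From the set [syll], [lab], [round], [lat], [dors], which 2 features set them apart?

/ʁ/ (voiced uvular fricative) and /v/ (voiced labiodental fricative) agree on [−syllabic], [−round], [−lateral]. They differ on [labial] (/ʁ/ [−], /v/ [+]), [dorsal] (/ʁ/ [+], /v/ [−]).

[labial], [dorsal]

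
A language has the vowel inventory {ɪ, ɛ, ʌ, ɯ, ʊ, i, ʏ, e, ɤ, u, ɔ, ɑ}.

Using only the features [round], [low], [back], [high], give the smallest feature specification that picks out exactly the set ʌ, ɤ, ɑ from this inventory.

[-high, +back, -round]

The class [-high], [+back], [-round] has exactly /ʌ, ɤ, ɑ/ as its extension in this inventory. No smaller conjunction from the listed features achieves this: [+back, -round] alone would also admit /ɯ/; [-high, -round] alone would also admit /ɛ, e/; [-high, +back] alone would also admit /ɔ/; and checking the remaining two-feature bundles turns up none with this extension.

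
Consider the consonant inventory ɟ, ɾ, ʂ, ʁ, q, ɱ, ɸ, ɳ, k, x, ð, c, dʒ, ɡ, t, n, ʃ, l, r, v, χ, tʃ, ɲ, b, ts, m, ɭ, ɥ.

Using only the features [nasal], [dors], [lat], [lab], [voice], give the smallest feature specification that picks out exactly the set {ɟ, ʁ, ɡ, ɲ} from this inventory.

[+voice, -lab, +dors]

The class [+voice], [-labial], [+dorsal] has exactly /ɟ, ʁ, ɡ, ɲ/ as its extension in this inventory. No smaller conjunction from the listed features achieves this: [-labial, +dorsal] alone would also admit /q, k, x, c, …/; [+voice, +dorsal] alone would also admit /ɥ/; [+voice, -labial] alone would also admit /ɾ, ɳ, ð, dʒ, …/; and checking the remaining two-feature bundles turns up none with this extension.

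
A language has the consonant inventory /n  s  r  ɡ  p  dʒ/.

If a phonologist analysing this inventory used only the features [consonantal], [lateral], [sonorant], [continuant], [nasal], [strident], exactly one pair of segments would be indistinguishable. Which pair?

Both /ɡ/ and /p/ are [+consonantal], [-lateral], [-sonorant], [-continuant], [-nasal], [-strident]. Since the list omits [voice], [labial] and [dorsal] — which do distinguish the voiced velar stop from the voiceless bilabial stop — this pair collapses; all other pairs remain distinct.

ɡ, p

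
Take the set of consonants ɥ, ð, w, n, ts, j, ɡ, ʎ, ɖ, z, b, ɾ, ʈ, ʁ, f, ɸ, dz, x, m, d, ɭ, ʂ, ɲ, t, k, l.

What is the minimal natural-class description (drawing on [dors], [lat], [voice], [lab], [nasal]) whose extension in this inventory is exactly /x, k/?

[-voice, +dors]

/x, k/ are all [-voice], [+dorsal], and no other segment in the inventory matches both values. Dropping any one of them over-generates: [+dorsal] alone would also admit /ɥ, w, j, ɡ, …/; [-voice] alone would also admit /ts, ʈ, f, ɸ, …/. No other single listed feature picks out exactly this set either, so fewer than two features will not do.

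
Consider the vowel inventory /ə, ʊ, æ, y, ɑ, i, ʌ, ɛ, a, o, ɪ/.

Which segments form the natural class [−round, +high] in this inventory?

Eliminate segments failing any feature: /ə, æ, ɑ, ʌ, ɛ, a/ are [−high]; /ʊ, y, o/ are [+round]. The remaining /i, ɪ/ satisfy [−round], [+high].

i, ɪ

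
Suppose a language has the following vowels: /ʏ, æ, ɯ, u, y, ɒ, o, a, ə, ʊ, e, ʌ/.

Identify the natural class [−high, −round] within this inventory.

æ, a, ə, e, ʌ

Eliminate segments failing any feature: /ʏ, ɯ, u, y, ʊ/ are [+high]; /ɒ, o/ are [+round]. The remaining /æ, a, ə, e, ʌ/ satisfy [−high], [−round].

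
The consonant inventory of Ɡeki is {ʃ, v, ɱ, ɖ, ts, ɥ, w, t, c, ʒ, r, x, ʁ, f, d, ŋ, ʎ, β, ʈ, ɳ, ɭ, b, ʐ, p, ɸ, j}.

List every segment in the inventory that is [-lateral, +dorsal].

ɥ, w, c, x, ʁ, ŋ, j

First, the [-lateral] segments are /ʃ, v, ɱ, ɖ, ts, ɥ, w, t, c, ʒ, r, x, ʁ, f, d, ŋ, β, ʈ, ɳ, b, ʐ, p, ɸ, j/.
Among these, [+dorsal] leaves /ɥ, w, c, x, ʁ, ŋ, j/.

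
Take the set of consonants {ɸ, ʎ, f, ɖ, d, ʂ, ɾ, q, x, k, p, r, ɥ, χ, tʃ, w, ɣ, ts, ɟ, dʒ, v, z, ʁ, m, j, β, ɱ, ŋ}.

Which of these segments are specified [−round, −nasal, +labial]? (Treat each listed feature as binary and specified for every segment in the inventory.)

First, the [−round] segments are /ɸ, ʎ, f, ɖ, d, ʂ, ɾ, q, x, k, p, r, χ, tʃ, ɣ, ts, ɟ, dʒ, v, z, ʁ, m, j, β, ɱ, ŋ/.
Of those, [−nasal] gives /ɸ, ʎ, f, ɖ, d, ʂ, ɾ, q, x, k, p, r, χ, tʃ, ɣ, ts, ɟ, dʒ, v, z, ʁ, j, β/.
Within that set, [+labial] leaves /ɸ, f, p, v, β/.

ɸ, f, p, v, β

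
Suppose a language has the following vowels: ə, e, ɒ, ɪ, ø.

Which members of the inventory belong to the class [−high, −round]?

ə, e

Checking each segment against [−high], [−round]: /ə/ (mid central vowel (schwa)), /e/ (mid front unrounded tense vowel) satisfy every feature; every other segment in the inventory fails at least one.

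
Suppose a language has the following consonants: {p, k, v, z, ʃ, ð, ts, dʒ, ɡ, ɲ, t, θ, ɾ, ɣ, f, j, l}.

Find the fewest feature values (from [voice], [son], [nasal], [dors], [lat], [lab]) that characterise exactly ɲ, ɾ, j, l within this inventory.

The target set is precisely the extension of [+sonorant] in this inventory.

[+son]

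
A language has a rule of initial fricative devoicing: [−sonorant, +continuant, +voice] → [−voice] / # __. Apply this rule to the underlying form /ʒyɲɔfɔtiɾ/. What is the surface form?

/ʒ/ satisfies [−sonorant, +continuant, +voice] and sits in # __. The [−voice] counterpart of the voiced postalveolar fricative is /ʃ/. Other segments in /ʒyɲɔfɔtiɾ/ either fail the structural description or are not in the environment, so the surface form is [ʃyɲɔfɔtiɾ].

[ʃyɲɔfɔtiɾ]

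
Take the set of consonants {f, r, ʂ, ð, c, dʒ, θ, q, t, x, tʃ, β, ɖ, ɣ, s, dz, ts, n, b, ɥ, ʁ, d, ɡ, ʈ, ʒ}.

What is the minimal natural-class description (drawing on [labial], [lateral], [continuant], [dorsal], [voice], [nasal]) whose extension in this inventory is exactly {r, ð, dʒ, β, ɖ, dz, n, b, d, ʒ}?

The class [+voice], [-dorsal] has exactly /r, ð, dʒ, β, ɖ, dz, n, b, d, ʒ/ as its extension in this inventory. No smaller conjunction from the listed features achieves this: [-dorsal] alone would also admit /f, ʂ, θ, t, …/; [+voice] alone would also admit /ɣ, ɥ, ʁ, ɡ/; and checking the remaining single features turns up none with this extension.

[+voice, -dorsal]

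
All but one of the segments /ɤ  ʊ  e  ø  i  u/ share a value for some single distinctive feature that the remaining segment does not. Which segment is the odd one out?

ʊ

[tense] groups all but one: /ø, i, u, ɤ, e/ share [+tense] while /ʊ/ (high back rounded lax vowel) alone is [-tense]. Removing any other segment would not leave a single-feature class that excludes it.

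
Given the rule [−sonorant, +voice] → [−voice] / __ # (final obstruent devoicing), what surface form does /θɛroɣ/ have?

[θɛrox]

The only segment in the rule's environment that also matches [−sonorant, +voice] is /ɣ/. Applying [−voice] turns the voiced velar fricative into /x/ (voiceless velar fricative), giving [θɛrox].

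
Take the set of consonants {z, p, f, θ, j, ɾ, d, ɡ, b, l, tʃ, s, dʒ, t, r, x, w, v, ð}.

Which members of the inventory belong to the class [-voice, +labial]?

Checking each segment against [-voice], [+labial]: /p/ (voiceless bilabial stop), /f/ (voiceless labiodental fricative) satisfy every feature; every other segment in the inventory fails at least one.

p, f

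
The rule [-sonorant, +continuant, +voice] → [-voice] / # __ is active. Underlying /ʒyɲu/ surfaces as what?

[ʃyɲu]

The only segment in the rule's environment that also matches [-sonorant, +continuant, +voice] is /ʒ/. Applying [-voice] turns the voiced postalveolar fricative into /ʃ/ (voiceless postalveolar fricative), giving [ʃyɲu].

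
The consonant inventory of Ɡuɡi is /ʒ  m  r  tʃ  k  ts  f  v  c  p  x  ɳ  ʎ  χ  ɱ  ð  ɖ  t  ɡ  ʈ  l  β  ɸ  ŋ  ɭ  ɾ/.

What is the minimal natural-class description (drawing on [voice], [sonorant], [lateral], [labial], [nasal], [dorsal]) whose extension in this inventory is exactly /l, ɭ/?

The class [+lateral], [−dorsal] has exactly /l, ɭ/ as its extension in this inventory. No smaller conjunction from the listed features achieves this: [−dorsal] alone would also admit /ʒ, m, r, tʃ, …/; [+lateral] alone would also admit /ʎ/; and checking the remaining single features turns up none with this extension.

[+lateral, −dorsal]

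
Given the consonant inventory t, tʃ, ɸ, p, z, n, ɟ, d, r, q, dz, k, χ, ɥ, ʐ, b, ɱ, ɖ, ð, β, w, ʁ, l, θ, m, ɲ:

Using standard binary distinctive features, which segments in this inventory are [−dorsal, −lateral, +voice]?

z, n, d, r, dz, ʐ, b, ɱ, ɖ, ð, β, m

Eliminate segments failing any feature: /t, tʃ, ɸ, p, θ/ are [−voice]; /ɟ, q, k, χ, ɥ, w, ʁ, ɲ/ are [+dorsal]; /l/ is [+lateral]. The remaining /z, n, d, r, dz, ʐ, b, ɱ, ɖ, ð, β, m/ satisfy [−dorsal], [−lateral], [+voice].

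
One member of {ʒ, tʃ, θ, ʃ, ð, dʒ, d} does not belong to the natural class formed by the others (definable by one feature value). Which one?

d

[distributed] groups all but one: /ð, θ, dʒ, ʃ, tʃ, ʒ/ share [+distributed] while /d/ (voiced alveolar stop) alone is [-distributed]. Removing any other segment would not leave a single-feature class that excludes it.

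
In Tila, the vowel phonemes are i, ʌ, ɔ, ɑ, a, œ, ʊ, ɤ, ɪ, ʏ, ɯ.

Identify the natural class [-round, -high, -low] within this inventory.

ʌ, ɤ

Checking each segment against [-round], [-high], [-low]: /ʌ/ (mid back unrounded lax vowel), /ɤ/ (mid back unrounded tense vowel) satisfy every feature; every other segment in the inventory fails at least one.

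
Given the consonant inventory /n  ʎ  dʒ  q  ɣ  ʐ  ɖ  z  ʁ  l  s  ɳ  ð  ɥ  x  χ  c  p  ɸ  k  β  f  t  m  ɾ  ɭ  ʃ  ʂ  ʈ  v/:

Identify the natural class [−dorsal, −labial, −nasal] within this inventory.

Checking each segment against [−dorsal], [−labial], [−nasal]: /dʒ/ (voiced postalveolar affricate), /ʐ/ (voiced retroflex fricative), /ɖ/ (voiced retroflex stop), /z/ (voiced alveolar fricative), /l/ (alveolar lateral approximant), /s/ (voiceless alveolar fricative), among others, satisfy every feature; every other segment in the inventory fails at least one.

dʒ, ʐ, ɖ, z, l, s, ð, t, ɾ, ɭ, ʃ, ʂ, ʈ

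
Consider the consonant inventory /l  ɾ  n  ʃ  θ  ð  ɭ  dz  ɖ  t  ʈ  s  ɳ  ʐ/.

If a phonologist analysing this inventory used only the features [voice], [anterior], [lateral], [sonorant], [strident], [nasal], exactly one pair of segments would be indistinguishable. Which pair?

/t/ (voiceless alveolar stop) and /θ/ (voiceless dental fricative) are both [−voice], [+anterior], [−lateral], [−sonorant], [−strident], [−nasal], so none of the listed features separates them. (They do differ in [continuant] and [distributed], which are not among the given features.) Every other pair in the inventory differs on at least one listed feature.

t, θ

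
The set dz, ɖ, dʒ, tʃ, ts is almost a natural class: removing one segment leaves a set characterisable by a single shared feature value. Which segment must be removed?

/ts, dʒ, tʃ, dz/ are all [+delayed release], but /ɖ/ (voiced retroflex stop) is [−delayed release]. No other single segment can be removed to leave a set sharing one feature value that the removed segment lacks, so /ɖ/ is the odd one out.

ɖ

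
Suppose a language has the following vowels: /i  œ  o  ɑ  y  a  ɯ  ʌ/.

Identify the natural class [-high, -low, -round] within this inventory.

Eliminate segments failing any feature: /i, y, ɯ/ are [+high]; /œ, o/ are [+round]; /ɑ, a/ are [+low]. The remaining /ʌ/ satisfy [-high], [-low], [-round].

ʌ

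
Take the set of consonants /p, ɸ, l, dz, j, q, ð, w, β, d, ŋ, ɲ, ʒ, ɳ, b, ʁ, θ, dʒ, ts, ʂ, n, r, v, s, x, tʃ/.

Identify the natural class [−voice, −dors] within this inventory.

p, ɸ, θ, ts, ʂ, s, tʃ

Eliminate segments failing any feature: /l, dz, j, ð, w, β, d, ŋ, ɲ, ʒ, ɳ, b, ʁ, dʒ, n, r, v/ are [+voice]; /q, x/ are [+dorsal]. The remaining /p, ɸ, θ, ts, ʂ, s, tʃ/ satisfy [−voice], [−dorsal].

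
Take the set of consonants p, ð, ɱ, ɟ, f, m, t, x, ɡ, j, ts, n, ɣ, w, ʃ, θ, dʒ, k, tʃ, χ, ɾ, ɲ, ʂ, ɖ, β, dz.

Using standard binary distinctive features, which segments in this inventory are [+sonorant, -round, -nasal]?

Checking each segment against [+sonorant], [-round], [-nasal]: /j/ (palatal glide), /ɾ/ (alveolar tap) satisfy every feature; every other segment in the inventory fails at least one.

j, ɾ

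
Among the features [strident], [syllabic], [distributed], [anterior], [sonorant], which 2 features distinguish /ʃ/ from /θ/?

[strident], [anterior]

The two segments share [-syllabic], [+distributed], [-sonorant]. The only features from the list on which they differ: /ʃ/ is [+strident] while /θ/ is [-strident]; /ʃ/ is [-anterior] while /θ/ is [+anterior].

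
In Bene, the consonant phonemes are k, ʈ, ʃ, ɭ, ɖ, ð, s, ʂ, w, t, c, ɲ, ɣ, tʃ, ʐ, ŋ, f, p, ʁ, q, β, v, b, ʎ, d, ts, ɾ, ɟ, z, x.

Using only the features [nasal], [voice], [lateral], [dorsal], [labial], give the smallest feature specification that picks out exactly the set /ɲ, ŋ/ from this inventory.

[+nasal]

Every target segment is [+nasal] and no other inventory member is, so one feature is enough.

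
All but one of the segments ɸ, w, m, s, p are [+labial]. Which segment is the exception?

s

/p, ɸ, w, m/ are all [+labial]; /s/ (voiceless alveolar fricative) is [−labial].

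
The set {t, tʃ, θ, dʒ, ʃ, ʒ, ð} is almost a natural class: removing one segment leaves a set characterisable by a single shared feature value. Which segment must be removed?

t

The remaining segments after removing /t/ share [+distributed]; /t/ (voiceless alveolar stop) is [−distributed]. For every other candidate removal, the leftover set fails to share any single feature value that the removed segment lacks.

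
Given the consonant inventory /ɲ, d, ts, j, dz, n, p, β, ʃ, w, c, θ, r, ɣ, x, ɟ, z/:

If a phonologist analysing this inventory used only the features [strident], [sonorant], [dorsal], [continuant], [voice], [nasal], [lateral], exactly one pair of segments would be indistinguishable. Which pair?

Both /w/ and /j/ are [-strident], [+sonorant], [+dorsal], [+continuant], [+voice], [-nasal], [-lateral]. Since the list omits [labial], [round] and [back] — which do distinguish the labial-velar glide from the palatal glide — this pair collapses; all other pairs remain distinct.

w, j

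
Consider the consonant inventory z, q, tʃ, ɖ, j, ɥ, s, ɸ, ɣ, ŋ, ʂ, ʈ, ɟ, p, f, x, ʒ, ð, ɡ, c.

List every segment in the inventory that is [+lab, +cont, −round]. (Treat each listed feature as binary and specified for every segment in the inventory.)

The [+labial] segments are /ɥ, ɸ, p, f/.
Among these, [+continuant] gives /ɥ, ɸ, f/.
Then [−round] leaves /ɸ, f/.

ɸ, f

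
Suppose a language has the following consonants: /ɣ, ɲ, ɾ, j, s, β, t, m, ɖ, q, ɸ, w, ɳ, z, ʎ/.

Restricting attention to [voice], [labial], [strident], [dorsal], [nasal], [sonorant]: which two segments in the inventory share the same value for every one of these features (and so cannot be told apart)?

On the given features, /j/ and /ʎ/ have an identical profile: [+voice], [−labial], [−strident], [+dorsal], [−nasal], [+sonorant]. No other two segments in the inventory coincide on all 6 features. (They do differ in [lateral], which is not among the given features.)

j, ʎ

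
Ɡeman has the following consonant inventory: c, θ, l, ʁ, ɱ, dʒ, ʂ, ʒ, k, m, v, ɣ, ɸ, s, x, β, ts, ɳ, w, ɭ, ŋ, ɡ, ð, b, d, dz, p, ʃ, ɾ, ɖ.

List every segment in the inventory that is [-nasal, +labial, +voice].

v, β, w, b

Eliminate segments failing any feature: /c, θ, l, ʁ, dʒ, ʂ, ʒ, k, ɣ, s, x, ts, ɭ, ɡ, ð, d, dz, ʃ, ɾ, ɖ/ are [-labial]; /ɱ, m, ɳ, ŋ/ are [+nasal]; /ɸ, p/ are [-voice]. The remaining /v, β, w, b/ satisfy [-nasal], [+labial], [+voice].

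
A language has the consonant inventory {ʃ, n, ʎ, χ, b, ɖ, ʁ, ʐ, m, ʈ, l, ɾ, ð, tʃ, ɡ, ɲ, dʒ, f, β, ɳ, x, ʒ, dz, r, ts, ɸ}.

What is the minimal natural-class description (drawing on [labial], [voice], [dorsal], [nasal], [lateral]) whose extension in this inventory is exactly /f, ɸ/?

/f, ɸ/ are all [-voice], [+labial], and no other segment in the inventory matches both values. Dropping any one of them over-generates: [+labial] alone would also admit /b, m, β/; [-voice] alone would also admit /ʃ, χ, ʈ, tʃ, …/. No other single listed feature picks out exactly this set either, so fewer than two features will not do.

[-voice, +labial]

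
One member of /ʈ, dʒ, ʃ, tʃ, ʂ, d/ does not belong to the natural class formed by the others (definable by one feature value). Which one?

d

/ʈ, tʃ, dʒ, ʃ, ʂ/ are all [-anterior], but /d/ (voiced alveolar stop) is [+anterior]. No other single segment can be removed to leave a set sharing one feature value that the removed segment lacks, so /d/ is the odd one out.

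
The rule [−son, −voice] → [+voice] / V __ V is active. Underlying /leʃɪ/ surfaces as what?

/ʃ/ satisfies [−son, −voice] and sits in V __ V. The [+voice] counterpart of the voiceless postalveolar fricative is /ʒ/. Other segments in /leʃɪ/ either fail the structural description or are not in the environment, so the surface form is [leʒɪ].

[leʒɪ]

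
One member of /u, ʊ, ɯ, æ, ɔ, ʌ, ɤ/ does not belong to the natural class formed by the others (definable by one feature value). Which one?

æ

The remaining segments after removing /æ/ share [+back]; /æ/ (low front unrounded vowel) is [−back]. For every other candidate removal, the leftover set fails to share any single feature value that the removed segment lacks.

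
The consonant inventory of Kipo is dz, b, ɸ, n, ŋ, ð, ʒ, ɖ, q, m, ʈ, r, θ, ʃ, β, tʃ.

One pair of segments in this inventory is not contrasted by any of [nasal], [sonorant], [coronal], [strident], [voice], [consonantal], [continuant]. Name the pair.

On the given features, /ŋ/ and /m/ have an identical profile: [+nasal], [+sonorant], [−coronal], [−strident], [+voice], [+consonantal], [−continuant]. No other two segments in the inventory coincide on all 7 features. (They do differ in [labial] and [dorsal], which are not among the given features.)

ŋ, m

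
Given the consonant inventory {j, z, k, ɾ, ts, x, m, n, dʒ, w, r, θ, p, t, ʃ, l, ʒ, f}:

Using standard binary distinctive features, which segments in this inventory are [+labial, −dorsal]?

m, p, f

Eliminate segments failing any feature: /j, z, k, ɾ, ts, x, n, dʒ, r, θ, t, ʃ, l, ʒ/ are [−labial]; /w/ is [+dorsal]. The remaining /m, p, f/ satisfy [+labial], [−dorsal].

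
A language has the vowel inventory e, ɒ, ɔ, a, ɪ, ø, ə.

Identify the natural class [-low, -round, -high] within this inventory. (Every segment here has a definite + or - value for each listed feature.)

The [-low] segments are /e, ɔ, ɪ, ø, ə/.
Intersecting with [-round] gives /e, ɪ, ə/.
Intersecting with [-high] leaves /e, ə/.

e, ə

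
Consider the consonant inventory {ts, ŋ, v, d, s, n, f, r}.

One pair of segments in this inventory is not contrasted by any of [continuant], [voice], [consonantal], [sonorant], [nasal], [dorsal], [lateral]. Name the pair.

f, s

/f/ (voiceless labiodental fricative) and /s/ (voiceless alveolar fricative) are both [+continuant], [−voice], [+consonantal], [−sonorant], [−nasal], [−dorsal], [−lateral], so none of the listed features separates them. (They do differ in [labial] and [coronal], which are not among the given features.) Every other pair in the inventory differs on at least one listed feature.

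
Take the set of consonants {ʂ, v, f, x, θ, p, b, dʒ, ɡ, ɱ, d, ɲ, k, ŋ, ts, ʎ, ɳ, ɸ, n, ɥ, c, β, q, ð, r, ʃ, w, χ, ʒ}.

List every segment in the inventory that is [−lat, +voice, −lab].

Checking each segment against [−lateral], [+voice], [−labial]: /dʒ/ (voiced postalveolar affricate), /ɡ/ (voiced velar stop), /d/ (voiced alveolar stop), /ɲ/ (palatal nasal), /ŋ/ (velar nasal), /ɳ/ (retroflex nasal), among others, satisfy every feature; every other segment in the inventory fails at least one.

dʒ, ɡ, d, ɲ, ŋ, ɳ, n, ð, r, ʒ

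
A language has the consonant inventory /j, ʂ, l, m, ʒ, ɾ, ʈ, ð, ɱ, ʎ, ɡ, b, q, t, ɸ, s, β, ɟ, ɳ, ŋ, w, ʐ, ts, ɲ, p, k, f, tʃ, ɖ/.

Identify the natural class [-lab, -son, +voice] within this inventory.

ʒ, ð, ɡ, ɟ, ʐ, ɖ

First, the [-labial] segments are /j, ʂ, l, ʒ, ɾ, ʈ, ð, ʎ, ɡ, q, t, s, ɟ, ɳ, ŋ, ʐ, ts, ɲ, k, tʃ, ɖ/.
Within that set, [-sonorant] gives /ʂ, ʒ, ʈ, ð, ɡ, q, t, s, ɟ, ʐ, ts, k, tʃ, ɖ/.
Among these, [+voice] leaves /ʒ, ð, ɡ, ɟ, ʐ, ɖ/.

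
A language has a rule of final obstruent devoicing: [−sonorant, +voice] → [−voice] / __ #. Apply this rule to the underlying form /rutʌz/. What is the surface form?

[rutʌs]

The only segment in the rule's environment that also matches [−sonorant, +voice] is /z/. Applying [−voice] turns the voiced alveolar fricative into /s/ (voiceless alveolar fricative), giving [rutʌs].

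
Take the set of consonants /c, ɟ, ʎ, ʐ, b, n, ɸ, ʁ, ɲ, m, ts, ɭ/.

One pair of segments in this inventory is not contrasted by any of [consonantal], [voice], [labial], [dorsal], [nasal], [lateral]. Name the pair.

ʁ, ɟ

/ʁ/ (voiced uvular fricative) and /ɟ/ (voiced palatal stop) are both [+consonantal], [+voice], [-labial], [+dorsal], [-nasal], [-lateral], so none of the listed features separates them. (They do differ in [continuant], [high] and [back], which are not among the given features.) Every other pair in the inventory differs on at least one listed feature.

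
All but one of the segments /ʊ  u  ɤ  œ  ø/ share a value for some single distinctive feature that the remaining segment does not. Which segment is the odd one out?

The remaining segments after removing /ɤ/ share [+round]; /ɤ/ (mid back unrounded tense vowel) is [-round]. For every other candidate removal, the leftover set fails to share any single feature value that the removed segment lacks.

ɤ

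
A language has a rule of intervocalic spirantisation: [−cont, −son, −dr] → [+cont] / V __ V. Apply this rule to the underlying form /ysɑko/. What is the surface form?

[ysɑxo]

Only /k/ occurs between two vowels (/ɑ/ __ /o/) and matches the structural description. It is a voiceless velar stop, so [−cont, −son, −dr] holds; changing it to [+continuant] with all other features held fixed yields /x/ (voiceless velar fricative). No other segment meets both the structural description and the environment, so the output is [ysɑxo].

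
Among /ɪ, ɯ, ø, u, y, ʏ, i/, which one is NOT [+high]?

/y, i, u, ɪ, ɯ, ʏ/ are all [+high]; /ø/ (mid front rounded tense vowel) is [−high].

ø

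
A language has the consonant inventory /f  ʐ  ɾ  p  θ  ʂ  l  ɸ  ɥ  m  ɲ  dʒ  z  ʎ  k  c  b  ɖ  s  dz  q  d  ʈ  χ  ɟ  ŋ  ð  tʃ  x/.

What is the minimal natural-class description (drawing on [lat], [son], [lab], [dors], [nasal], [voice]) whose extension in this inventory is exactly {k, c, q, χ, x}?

[-voice, +dors]

The class [-voice], [+dorsal] has exactly /k, c, q, χ, x/ as its extension in this inventory. No smaller conjunction from the listed features achieves this: [+dorsal] alone would also admit /ɥ, ɲ, ʎ, ɟ, …/; [-voice] alone would also admit /f, p, θ, ʂ, …/; and checking the remaining single features turns up none with this extension.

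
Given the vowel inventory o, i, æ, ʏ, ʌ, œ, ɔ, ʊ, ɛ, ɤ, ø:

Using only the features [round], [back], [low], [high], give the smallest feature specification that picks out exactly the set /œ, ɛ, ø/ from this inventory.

[−high, −low, −back]

/œ, ɛ, ø/ are all [−high], [−low], [−back], and no other segment in the inventory matches all three values. Dropping any one of them over-generates: [−low, −back] alone would also admit /i, ʏ/; [−high, −back] alone would also admit /æ/; [−high, −low] alone would also admit /o, ʌ, ɔ, ɤ/. No other combination of two listed features picks out exactly this set either, so fewer than three features will not do.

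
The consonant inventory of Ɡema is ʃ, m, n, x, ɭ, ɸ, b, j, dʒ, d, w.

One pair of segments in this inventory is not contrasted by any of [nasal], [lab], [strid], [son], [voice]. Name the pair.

ɭ, j

On the given features, /ɭ/ and /j/ have an identical profile: [-nasal], [-labial], [-strident], [+sonorant], [+voice]. No other two segments in the inventory coincide on all 5 features. (They do differ in [lateral] and [dorsal], which are not among the given features.)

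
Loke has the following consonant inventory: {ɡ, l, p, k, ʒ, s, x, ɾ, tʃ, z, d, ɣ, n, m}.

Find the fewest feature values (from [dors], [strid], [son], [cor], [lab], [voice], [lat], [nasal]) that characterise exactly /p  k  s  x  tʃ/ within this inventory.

[−voice]

Every target segment is [−voice] and no other inventory member is, so one feature is enough.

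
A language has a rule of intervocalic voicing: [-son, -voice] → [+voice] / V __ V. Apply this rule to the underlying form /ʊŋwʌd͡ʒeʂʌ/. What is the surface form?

[ʊŋwʌd͡ʒeʐʌ]

Only /ʂ/ occurs between two vowels (/e/ __ /ʌ/) and matches the structural description. It is a voiceless retroflex fricative, so [-son, -voice] holds; changing it to [+voice] with all other features held fixed yields /ʐ/ (voiced retroflex fricative). No other segment meets both the structural description and the environment, so the output is [ʊŋwʌd͡ʒeʐʌ].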